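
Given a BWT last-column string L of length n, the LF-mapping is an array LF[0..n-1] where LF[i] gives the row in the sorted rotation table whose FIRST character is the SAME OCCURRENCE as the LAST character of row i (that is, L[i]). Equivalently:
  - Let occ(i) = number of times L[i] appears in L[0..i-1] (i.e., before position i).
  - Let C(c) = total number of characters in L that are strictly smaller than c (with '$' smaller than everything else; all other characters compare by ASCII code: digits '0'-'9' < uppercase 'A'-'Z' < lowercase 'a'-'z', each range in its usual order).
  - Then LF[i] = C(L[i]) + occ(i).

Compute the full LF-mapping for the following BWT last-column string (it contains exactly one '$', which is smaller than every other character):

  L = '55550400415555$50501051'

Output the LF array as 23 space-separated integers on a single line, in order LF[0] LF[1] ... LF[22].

Answer: 12 13 14 15 1 10 2 3 11 7 16 17 18 19 0 20 4 21 5 8 6 22 9

Derivation:
Char counts: '$':1, '0':6, '1':3, '4':2, '5':11
C (first-col start): C('$')=0, C('0')=1, C('1')=7, C('4')=10, C('5')=12
L[0]='5': occ=0, LF[0]=C('5')+0=12+0=12
L[1]='5': occ=1, LF[1]=C('5')+1=12+1=13
L[2]='5': occ=2, LF[2]=C('5')+2=12+2=14
L[3]='5': occ=3, LF[3]=C('5')+3=12+3=15
L[4]='0': occ=0, LF[4]=C('0')+0=1+0=1
L[5]='4': occ=0, LF[5]=C('4')+0=10+0=10
L[6]='0': occ=1, LF[6]=C('0')+1=1+1=2
L[7]='0': occ=2, LF[7]=C('0')+2=1+2=3
L[8]='4': occ=1, LF[8]=C('4')+1=10+1=11
L[9]='1': occ=0, LF[9]=C('1')+0=7+0=7
L[10]='5': occ=4, LF[10]=C('5')+4=12+4=16
L[11]='5': occ=5, LF[11]=C('5')+5=12+5=17
L[12]='5': occ=6, LF[12]=C('5')+6=12+6=18
L[13]='5': occ=7, LF[13]=C('5')+7=12+7=19
L[14]='$': occ=0, LF[14]=C('$')+0=0+0=0
L[15]='5': occ=8, LF[15]=C('5')+8=12+8=20
L[16]='0': occ=3, LF[16]=C('0')+3=1+3=4
L[17]='5': occ=9, LF[17]=C('5')+9=12+9=21
L[18]='0': occ=4, LF[18]=C('0')+4=1+4=5
L[19]='1': occ=1, LF[19]=C('1')+1=7+1=8
L[20]='0': occ=5, LF[20]=C('0')+5=1+5=6
L[21]='5': occ=10, LF[21]=C('5')+10=12+10=22
L[22]='1': occ=2, LF[22]=C('1')+2=7+2=9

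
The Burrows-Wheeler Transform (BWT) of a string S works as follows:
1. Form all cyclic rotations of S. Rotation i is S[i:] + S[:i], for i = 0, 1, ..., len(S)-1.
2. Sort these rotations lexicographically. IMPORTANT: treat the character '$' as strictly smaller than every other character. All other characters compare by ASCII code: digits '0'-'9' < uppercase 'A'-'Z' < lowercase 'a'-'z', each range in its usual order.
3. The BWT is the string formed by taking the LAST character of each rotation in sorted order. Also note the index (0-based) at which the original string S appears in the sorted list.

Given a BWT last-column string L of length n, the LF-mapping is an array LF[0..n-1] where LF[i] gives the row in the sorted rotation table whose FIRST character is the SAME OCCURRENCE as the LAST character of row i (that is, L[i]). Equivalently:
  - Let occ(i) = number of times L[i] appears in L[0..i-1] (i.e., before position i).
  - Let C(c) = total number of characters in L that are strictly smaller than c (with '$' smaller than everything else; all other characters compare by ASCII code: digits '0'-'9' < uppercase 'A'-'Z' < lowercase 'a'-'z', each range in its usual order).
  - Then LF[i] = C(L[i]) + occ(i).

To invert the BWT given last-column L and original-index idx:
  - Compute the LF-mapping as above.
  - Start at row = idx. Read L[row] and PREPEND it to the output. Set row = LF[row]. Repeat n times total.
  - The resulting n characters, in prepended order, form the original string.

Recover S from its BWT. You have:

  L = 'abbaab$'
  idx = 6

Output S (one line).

Answer: bbaaba$

Derivation:
LF mapping: 1 4 5 2 3 6 0
Walk LF starting at row 6, prepending L[row]:
  step 1: row=6, L[6]='$', prepend. Next row=LF[6]=0
  step 2: row=0, L[0]='a', prepend. Next row=LF[0]=1
  step 3: row=1, L[1]='b', prepend. Next row=LF[1]=4
  step 4: row=4, L[4]='a', prepend. Next row=LF[4]=3
  step 5: row=3, L[3]='a', prepend. Next row=LF[3]=2
  step 6: row=2, L[2]='b', prepend. Next row=LF[2]=5
  step 7: row=5, L[5]='b', prepend. Next row=LF[5]=6
Reversed output: bbaaba$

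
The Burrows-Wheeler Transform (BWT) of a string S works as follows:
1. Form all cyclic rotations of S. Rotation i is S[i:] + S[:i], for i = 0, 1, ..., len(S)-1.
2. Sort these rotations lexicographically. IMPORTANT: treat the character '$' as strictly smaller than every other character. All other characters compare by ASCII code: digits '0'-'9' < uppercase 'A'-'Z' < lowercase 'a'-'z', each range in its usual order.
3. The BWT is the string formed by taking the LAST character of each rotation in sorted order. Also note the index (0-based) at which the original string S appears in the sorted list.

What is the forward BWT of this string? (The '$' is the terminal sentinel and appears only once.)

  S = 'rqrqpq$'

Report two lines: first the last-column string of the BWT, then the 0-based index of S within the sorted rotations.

All 7 rotations (rotation i = S[i:]+S[:i]):
  rot[0] = rqrqpq$
  rot[1] = qrqpq$r
  rot[2] = rqpq$rq
  rot[3] = qpq$rqr
  rot[4] = pq$rqrq
  rot[5] = q$rqrqp
  rot[6] = $rqrqpq
Sorted (with $ < everything):
  sorted[0] = $rqrqpq  (last char: 'q')
  sorted[1] = pq$rqrq  (last char: 'q')
  sorted[2] = q$rqrqp  (last char: 'p')
  sorted[3] = qpq$rqr  (last char: 'r')
  sorted[4] = qrqpq$r  (last char: 'r')
  sorted[5] = rqpq$rq  (last char: 'q')
  sorted[6] = rqrqpq$  (last char: '$')
Last column: qqprrq$
Original string S is at sorted index 6

Answer: qqprrq$
6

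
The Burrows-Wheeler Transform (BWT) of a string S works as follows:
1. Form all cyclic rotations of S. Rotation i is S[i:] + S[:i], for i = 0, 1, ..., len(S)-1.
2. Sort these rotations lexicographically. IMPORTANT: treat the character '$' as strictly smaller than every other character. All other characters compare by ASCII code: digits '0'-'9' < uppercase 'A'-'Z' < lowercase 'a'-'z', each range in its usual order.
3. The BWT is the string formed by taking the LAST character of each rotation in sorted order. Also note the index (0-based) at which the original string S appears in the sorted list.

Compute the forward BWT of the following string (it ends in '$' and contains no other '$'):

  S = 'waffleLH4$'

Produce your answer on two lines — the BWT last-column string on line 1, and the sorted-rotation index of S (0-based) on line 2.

All 10 rotations (rotation i = S[i:]+S[:i]):
  rot[0] = waffleLH4$
  rot[1] = affleLH4$w
  rot[2] = ffleLH4$wa
  rot[3] = fleLH4$waf
  rot[4] = leLH4$waff
  rot[5] = eLH4$waffl
  rot[6] = LH4$waffle
  rot[7] = H4$waffleL
  rot[8] = 4$waffleLH
  rot[9] = $waffleLH4
Sorted (with $ < everything):
  sorted[0] = $waffleLH4  (last char: '4')
  sorted[1] = 4$waffleLH  (last char: 'H')
  sorted[2] = H4$waffleL  (last char: 'L')
  sorted[3] = LH4$waffle  (last char: 'e')
  sorted[4] = affleLH4$w  (last char: 'w')
  sorted[5] = eLH4$waffl  (last char: 'l')
  sorted[6] = ffleLH4$wa  (last char: 'a')
  sorted[7] = fleLH4$waf  (last char: 'f')
  sorted[8] = leLH4$waff  (last char: 'f')
  sorted[9] = waffleLH4$  (last char: '$')
Last column: 4HLewlaff$
Original string S is at sorted index 9

Answer: 4HLewlaff$
9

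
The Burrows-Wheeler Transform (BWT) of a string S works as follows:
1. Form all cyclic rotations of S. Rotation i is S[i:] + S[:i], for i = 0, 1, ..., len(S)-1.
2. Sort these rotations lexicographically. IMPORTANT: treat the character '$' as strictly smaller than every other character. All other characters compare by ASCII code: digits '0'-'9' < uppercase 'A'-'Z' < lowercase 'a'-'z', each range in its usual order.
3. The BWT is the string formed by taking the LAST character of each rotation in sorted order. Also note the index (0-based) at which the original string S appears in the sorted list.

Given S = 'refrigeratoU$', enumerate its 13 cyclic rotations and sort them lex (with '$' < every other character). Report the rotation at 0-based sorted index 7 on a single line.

Answer: igeratoU$refr

Derivation:
All 13 rotations (rotation i = S[i:]+S[:i]):
  rot[0] = refrigeratoU$
  rot[1] = efrigeratoU$r
  rot[2] = frigeratoU$re
  rot[3] = rigeratoU$ref
  rot[4] = igeratoU$refr
  rot[5] = geratoU$refri
  rot[6] = eratoU$refrig
  rot[7] = ratoU$refrige
  rot[8] = atoU$refriger
  rot[9] = toU$refrigera
  rot[10] = oU$refrigerat
  rot[11] = U$refrigerato
  rot[12] = $refrigeratoU
Sorted (with $ < everything):
  sorted[0] = $refrigeratoU
  sorted[1] = U$refrigerato
  sorted[2] = atoU$refriger
  sorted[3] = efrigeratoU$r
  sorted[4] = eratoU$refrig
  sorted[5] = frigeratoU$re
  sorted[6] = geratoU$refri
  sorted[7] = igeratoU$refr
  sorted[8] = oU$refrigerat
  sorted[9] = ratoU$refrige
  sorted[10] = refrigeratoU$
  sorted[11] = rigeratoU$ref
  sorted[12] = toU$refrigera
sorted[7] = igeratoU$refr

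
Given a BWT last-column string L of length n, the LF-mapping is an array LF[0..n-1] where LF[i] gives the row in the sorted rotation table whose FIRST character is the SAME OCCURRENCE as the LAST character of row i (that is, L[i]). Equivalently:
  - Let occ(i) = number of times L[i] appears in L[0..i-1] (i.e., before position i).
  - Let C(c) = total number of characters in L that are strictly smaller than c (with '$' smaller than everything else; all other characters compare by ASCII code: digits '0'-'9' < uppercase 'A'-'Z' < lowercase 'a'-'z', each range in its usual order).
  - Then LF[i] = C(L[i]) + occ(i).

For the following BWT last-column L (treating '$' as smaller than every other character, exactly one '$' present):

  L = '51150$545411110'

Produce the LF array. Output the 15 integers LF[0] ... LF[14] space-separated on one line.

Answer: 11 3 4 12 1 0 13 9 14 10 5 6 7 8 2

Derivation:
Char counts: '$':1, '0':2, '1':6, '4':2, '5':4
C (first-col start): C('$')=0, C('0')=1, C('1')=3, C('4')=9, C('5')=11
L[0]='5': occ=0, LF[0]=C('5')+0=11+0=11
L[1]='1': occ=0, LF[1]=C('1')+0=3+0=3
L[2]='1': occ=1, LF[2]=C('1')+1=3+1=4
L[3]='5': occ=1, LF[3]=C('5')+1=11+1=12
L[4]='0': occ=0, LF[4]=C('0')+0=1+0=1
L[5]='$': occ=0, LF[5]=C('$')+0=0+0=0
L[6]='5': occ=2, LF[6]=C('5')+2=11+2=13
L[7]='4': occ=0, LF[7]=C('4')+0=9+0=9
L[8]='5': occ=3, LF[8]=C('5')+3=11+3=14
L[9]='4': occ=1, LF[9]=C('4')+1=9+1=10
L[10]='1': occ=2, LF[10]=C('1')+2=3+2=5
L[11]='1': occ=3, LF[11]=C('1')+3=3+3=6
L[12]='1': occ=4, LF[12]=C('1')+4=3+4=7
L[13]='1': occ=5, LF[13]=C('1')+5=3+5=8
L[14]='0': occ=1, LF[14]=C('0')+1=1+1=2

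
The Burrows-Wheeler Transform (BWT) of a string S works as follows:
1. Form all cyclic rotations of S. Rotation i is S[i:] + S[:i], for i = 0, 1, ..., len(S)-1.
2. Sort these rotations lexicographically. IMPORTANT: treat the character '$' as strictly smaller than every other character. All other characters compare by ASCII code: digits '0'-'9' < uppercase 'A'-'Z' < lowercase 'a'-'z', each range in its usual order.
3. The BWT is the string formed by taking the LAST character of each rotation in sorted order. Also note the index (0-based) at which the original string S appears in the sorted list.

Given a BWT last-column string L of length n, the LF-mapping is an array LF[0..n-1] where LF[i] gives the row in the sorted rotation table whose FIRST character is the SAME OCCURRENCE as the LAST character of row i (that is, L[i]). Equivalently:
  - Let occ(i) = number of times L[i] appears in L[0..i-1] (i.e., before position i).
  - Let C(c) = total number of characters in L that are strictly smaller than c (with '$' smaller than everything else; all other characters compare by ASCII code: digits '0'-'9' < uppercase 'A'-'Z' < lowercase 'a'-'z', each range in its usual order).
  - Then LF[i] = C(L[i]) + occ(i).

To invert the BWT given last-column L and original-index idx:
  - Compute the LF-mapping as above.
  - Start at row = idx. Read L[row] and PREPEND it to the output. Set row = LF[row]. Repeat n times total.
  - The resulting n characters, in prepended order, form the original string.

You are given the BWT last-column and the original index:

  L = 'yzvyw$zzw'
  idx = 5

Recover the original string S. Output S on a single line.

Answer: ywzzzvwy$

Derivation:
LF mapping: 4 6 1 5 2 0 7 8 3
Walk LF starting at row 5, prepending L[row]:
  step 1: row=5, L[5]='$', prepend. Next row=LF[5]=0
  step 2: row=0, L[0]='y', prepend. Next row=LF[0]=4
  step 3: row=4, L[4]='w', prepend. Next row=LF[4]=2
  step 4: row=2, L[2]='v', prepend. Next row=LF[2]=1
  step 5: row=1, L[1]='z', prepend. Next row=LF[1]=6
  step 6: row=6, L[6]='z', prepend. Next row=LF[6]=7
  step 7: row=7, L[7]='z', prepend. Next row=LF[7]=8
  step 8: row=8, L[8]='w', prepend. Next row=LF[8]=3
  step 9: row=3, L[3]='y', prepend. Next row=LF[3]=5
Reversed output: ywzzzvwy$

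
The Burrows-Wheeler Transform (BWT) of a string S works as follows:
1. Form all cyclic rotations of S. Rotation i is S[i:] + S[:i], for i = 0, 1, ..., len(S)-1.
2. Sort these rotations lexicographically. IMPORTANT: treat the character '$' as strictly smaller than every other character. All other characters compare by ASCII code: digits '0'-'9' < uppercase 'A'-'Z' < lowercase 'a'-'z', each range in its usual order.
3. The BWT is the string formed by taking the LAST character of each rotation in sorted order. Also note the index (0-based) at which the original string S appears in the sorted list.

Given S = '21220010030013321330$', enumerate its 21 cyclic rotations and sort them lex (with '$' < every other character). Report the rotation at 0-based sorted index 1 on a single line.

Answer: 0$2122001003001332133

Derivation:
All 21 rotations (rotation i = S[i:]+S[:i]):
  rot[0] = 21220010030013321330$
  rot[1] = 1220010030013321330$2
  rot[2] = 220010030013321330$21
  rot[3] = 20010030013321330$212
  rot[4] = 0010030013321330$2122
  rot[5] = 010030013321330$21220
  rot[6] = 10030013321330$212200
  rot[7] = 0030013321330$2122001
  rot[8] = 030013321330$21220010
  rot[9] = 30013321330$212200100
  rot[10] = 0013321330$2122001003
  rot[11] = 013321330$21220010030
  rot[12] = 13321330$212200100300
  rot[13] = 3321330$2122001003001
  rot[14] = 321330$21220010030013
  rot[15] = 21330$212200100300133
  rot[16] = 1330$2122001003001332
  rot[17] = 330$21220010030013321
  rot[18] = 30$212200100300133213
  rot[19] = 0$2122001003001332133
  rot[20] = $21220010030013321330
Sorted (with $ < everything):
  sorted[0] = $21220010030013321330
  sorted[1] = 0$2122001003001332133
  sorted[2] = 0010030013321330$2122
  sorted[3] = 0013321330$2122001003
  sorted[4] = 0030013321330$2122001
  sorted[5] = 010030013321330$21220
  sorted[6] = 013321330$21220010030
  sorted[7] = 030013321330$21220010
  sorted[8] = 10030013321330$212200
  sorted[9] = 1220010030013321330$2
  sorted[10] = 1330$2122001003001332
  sorted[11] = 13321330$212200100300
  sorted[12] = 20010030013321330$212
  sorted[13] = 21220010030013321330$
  sorted[14] = 21330$212200100300133
  sorted[15] = 220010030013321330$21
  sorted[16] = 30$212200100300133213
  sorted[17] = 30013321330$212200100
  sorted[18] = 321330$21220010030013
  sorted[19] = 330$21220010030013321
  sorted[20] = 3321330$2122001003001
sorted[1] = 0$2122001003001332133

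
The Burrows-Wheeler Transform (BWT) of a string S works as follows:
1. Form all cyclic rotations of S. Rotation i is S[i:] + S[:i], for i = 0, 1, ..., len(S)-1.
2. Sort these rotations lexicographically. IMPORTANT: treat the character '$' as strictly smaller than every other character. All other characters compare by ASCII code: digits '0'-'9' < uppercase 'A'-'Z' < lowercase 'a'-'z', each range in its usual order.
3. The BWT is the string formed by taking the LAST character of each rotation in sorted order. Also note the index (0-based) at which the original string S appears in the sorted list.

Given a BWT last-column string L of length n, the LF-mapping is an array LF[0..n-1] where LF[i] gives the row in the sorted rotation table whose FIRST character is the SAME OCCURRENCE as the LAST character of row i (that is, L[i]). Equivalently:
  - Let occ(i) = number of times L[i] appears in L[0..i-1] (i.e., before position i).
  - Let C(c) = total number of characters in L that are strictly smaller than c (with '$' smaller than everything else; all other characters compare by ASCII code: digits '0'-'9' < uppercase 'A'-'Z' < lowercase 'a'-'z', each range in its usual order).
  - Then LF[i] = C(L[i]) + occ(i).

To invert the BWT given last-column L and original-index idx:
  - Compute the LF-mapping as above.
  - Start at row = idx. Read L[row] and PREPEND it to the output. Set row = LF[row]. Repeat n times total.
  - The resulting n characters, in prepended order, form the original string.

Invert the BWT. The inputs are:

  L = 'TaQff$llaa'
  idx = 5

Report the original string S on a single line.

Answer: alfalfaQT$

Derivation:
LF mapping: 2 3 1 6 7 0 8 9 4 5
Walk LF starting at row 5, prepending L[row]:
  step 1: row=5, L[5]='$', prepend. Next row=LF[5]=0
  step 2: row=0, L[0]='T', prepend. Next row=LF[0]=2
  step 3: row=2, L[2]='Q', prepend. Next row=LF[2]=1
  step 4: row=1, L[1]='a', prepend. Next row=LF[1]=3
  step 5: row=3, L[3]='f', prepend. Next row=LF[3]=6
  step 6: row=6, L[6]='l', prepend. Next row=LF[6]=8
  step 7: row=8, L[8]='a', prepend. Next row=LF[8]=4
  step 8: row=4, L[4]='f', prepend. Next row=LF[4]=7
  step 9: row=7, L[7]='l', prepend. Next row=LF[7]=9
  step 10: row=9, L[9]='a', prepend. Next row=LF[9]=5
Reversed output: alfalfaQT$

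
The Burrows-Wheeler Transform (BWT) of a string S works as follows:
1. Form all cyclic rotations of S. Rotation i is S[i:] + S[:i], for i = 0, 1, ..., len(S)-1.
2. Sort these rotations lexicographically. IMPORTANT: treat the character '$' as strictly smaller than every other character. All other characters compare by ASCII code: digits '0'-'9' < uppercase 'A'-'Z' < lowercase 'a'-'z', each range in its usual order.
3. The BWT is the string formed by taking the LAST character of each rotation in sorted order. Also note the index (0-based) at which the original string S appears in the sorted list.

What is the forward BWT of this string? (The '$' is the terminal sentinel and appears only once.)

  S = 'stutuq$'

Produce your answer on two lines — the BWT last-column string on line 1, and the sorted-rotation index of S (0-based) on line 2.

All 7 rotations (rotation i = S[i:]+S[:i]):
  rot[0] = stutuq$
  rot[1] = tutuq$s
  rot[2] = utuq$st
  rot[3] = tuq$stu
  rot[4] = uq$stut
  rot[5] = q$stutu
  rot[6] = $stutuq
Sorted (with $ < everything):
  sorted[0] = $stutuq  (last char: 'q')
  sorted[1] = q$stutu  (last char: 'u')
  sorted[2] = stutuq$  (last char: '$')
  sorted[3] = tuq$stu  (last char: 'u')
  sorted[4] = tutuq$s  (last char: 's')
  sorted[5] = uq$stut  (last char: 't')
  sorted[6] = utuq$st  (last char: 't')
Last column: qu$ustt
Original string S is at sorted index 2

Answer: qu$ustt
2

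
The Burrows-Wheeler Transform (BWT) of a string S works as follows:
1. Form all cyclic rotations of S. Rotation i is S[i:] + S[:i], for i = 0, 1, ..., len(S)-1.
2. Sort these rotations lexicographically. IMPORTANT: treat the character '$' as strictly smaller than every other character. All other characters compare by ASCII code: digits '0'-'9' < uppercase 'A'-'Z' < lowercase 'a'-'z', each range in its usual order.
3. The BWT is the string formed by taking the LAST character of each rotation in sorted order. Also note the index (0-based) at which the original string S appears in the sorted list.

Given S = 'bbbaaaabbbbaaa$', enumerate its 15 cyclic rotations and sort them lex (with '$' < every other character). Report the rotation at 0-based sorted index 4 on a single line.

Answer: aaaabbbbaaa$bbb

Derivation:
All 15 rotations (rotation i = S[i:]+S[:i]):
  rot[0] = bbbaaaabbbbaaa$
  rot[1] = bbaaaabbbbaaa$b
  rot[2] = baaaabbbbaaa$bb
  rot[3] = aaaabbbbaaa$bbb
  rot[4] = aaabbbbaaa$bbba
  rot[5] = aabbbbaaa$bbbaa
  rot[6] = abbbbaaa$bbbaaa
  rot[7] = bbbbaaa$bbbaaaa
  rot[8] = bbbaaa$bbbaaaab
  rot[9] = bbaaa$bbbaaaabb
  rot[10] = baaa$bbbaaaabbb
  rot[11] = aaa$bbbaaaabbbb
  rot[12] = aa$bbbaaaabbbba
  rot[13] = a$bbbaaaabbbbaa
  rot[14] = $bbbaaaabbbbaaa
Sorted (with $ < everything):
  sorted[0] = $bbbaaaabbbbaaa
  sorted[1] = a$bbbaaaabbbbaa
  sorted[2] = aa$bbbaaaabbbba
  sorted[3] = aaa$bbbaaaabbbb
  sorted[4] = aaaabbbbaaa$bbb
  sorted[5] = aaabbbbaaa$bbba
  sorted[6] = aabbbbaaa$bbbaa
  sorted[7] = abbbbaaa$bbbaaa
  sorted[8] = baaa$bbbaaaabbb
  sorted[9] = baaaabbbbaaa$bb
  sorted[10] = bbaaa$bbbaaaabb
  sorted[11] = bbaaaabbbbaaa$b
  sorted[12] = bbbaaa$bbbaaaab
  sorted[13] = bbbaaaabbbbaaa$
  sorted[14] = bbbbaaa$bbbaaaa
sorted[4] = aaaabbbbaaa$bbb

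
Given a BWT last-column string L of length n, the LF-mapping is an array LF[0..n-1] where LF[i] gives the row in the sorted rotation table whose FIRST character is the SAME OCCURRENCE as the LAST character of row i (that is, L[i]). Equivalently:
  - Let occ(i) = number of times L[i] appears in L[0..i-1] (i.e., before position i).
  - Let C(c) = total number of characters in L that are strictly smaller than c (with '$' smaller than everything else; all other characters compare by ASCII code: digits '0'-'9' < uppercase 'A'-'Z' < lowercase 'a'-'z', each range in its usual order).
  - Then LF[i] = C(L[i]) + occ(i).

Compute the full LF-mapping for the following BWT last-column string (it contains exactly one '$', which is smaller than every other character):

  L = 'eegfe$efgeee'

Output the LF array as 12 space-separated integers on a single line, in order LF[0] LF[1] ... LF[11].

Char counts: '$':1, 'e':7, 'f':2, 'g':2
C (first-col start): C('$')=0, C('e')=1, C('f')=8, C('g')=10
L[0]='e': occ=0, LF[0]=C('e')+0=1+0=1
L[1]='e': occ=1, LF[1]=C('e')+1=1+1=2
L[2]='g': occ=0, LF[2]=C('g')+0=10+0=10
L[3]='f': occ=0, LF[3]=C('f')+0=8+0=8
L[4]='e': occ=2, LF[4]=C('e')+2=1+2=3
L[5]='$': occ=0, LF[5]=C('$')+0=0+0=0
L[6]='e': occ=3, LF[6]=C('e')+3=1+3=4
L[7]='f': occ=1, LF[7]=C('f')+1=8+1=9
L[8]='g': occ=1, LF[8]=C('g')+1=10+1=11
L[9]='e': occ=4, LF[9]=C('e')+4=1+4=5
L[10]='e': occ=5, LF[10]=C('e')+5=1+5=6
L[11]='e': occ=6, LF[11]=C('e')+6=1+6=7

Answer: 1 2 10 8 3 0 4 9 11 5 6 7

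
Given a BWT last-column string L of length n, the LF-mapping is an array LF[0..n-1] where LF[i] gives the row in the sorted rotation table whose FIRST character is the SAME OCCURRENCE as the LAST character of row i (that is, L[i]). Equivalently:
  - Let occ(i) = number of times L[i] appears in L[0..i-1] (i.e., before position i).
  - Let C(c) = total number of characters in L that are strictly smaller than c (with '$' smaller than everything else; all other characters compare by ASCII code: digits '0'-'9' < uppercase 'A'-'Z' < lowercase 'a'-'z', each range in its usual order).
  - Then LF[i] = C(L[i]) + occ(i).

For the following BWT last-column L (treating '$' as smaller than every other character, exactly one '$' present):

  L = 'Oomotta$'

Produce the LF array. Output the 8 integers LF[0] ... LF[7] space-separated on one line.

Char counts: '$':1, 'O':1, 'a':1, 'm':1, 'o':2, 't':2
C (first-col start): C('$')=0, C('O')=1, C('a')=2, C('m')=3, C('o')=4, C('t')=6
L[0]='O': occ=0, LF[0]=C('O')+0=1+0=1
L[1]='o': occ=0, LF[1]=C('o')+0=4+0=4
L[2]='m': occ=0, LF[2]=C('m')+0=3+0=3
L[3]='o': occ=1, LF[3]=C('o')+1=4+1=5
L[4]='t': occ=0, LF[4]=C('t')+0=6+0=6
L[5]='t': occ=1, LF[5]=C('t')+1=6+1=7
L[6]='a': occ=0, LF[6]=C('a')+0=2+0=2
L[7]='$': occ=0, LF[7]=C('$')+0=0+0=0

Answer: 1 4 3 5 6 7 2 0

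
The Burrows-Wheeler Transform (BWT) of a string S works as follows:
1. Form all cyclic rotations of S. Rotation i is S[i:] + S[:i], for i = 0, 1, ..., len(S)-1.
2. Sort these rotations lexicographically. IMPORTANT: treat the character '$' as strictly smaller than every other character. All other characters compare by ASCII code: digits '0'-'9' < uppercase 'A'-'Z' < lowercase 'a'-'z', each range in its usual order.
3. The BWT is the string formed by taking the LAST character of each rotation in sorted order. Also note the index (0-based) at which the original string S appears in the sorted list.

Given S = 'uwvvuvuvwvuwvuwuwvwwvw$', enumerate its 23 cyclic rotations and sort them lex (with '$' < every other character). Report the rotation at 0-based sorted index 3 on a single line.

All 23 rotations (rotation i = S[i:]+S[:i]):
  rot[0] = uwvvuvuvwvuwvuwuwvwwvw$
  rot[1] = wvvuvuvwvuwvuwuwvwwvw$u
  rot[2] = vvuvuvwvuwvuwuwvwwvw$uw
  rot[3] = vuvuvwvuwvuwuwvwwvw$uwv
  rot[4] = uvuvwvuwvuwuwvwwvw$uwvv
  rot[5] = vuvwvuwvuwuwvwwvw$uwvvu
  rot[6] = uvwvuwvuwuwvwwvw$uwvvuv
  rot[7] = vwvuwvuwuwvwwvw$uwvvuvu
  rot[8] = wvuwvuwuwvwwvw$uwvvuvuv
  rot[9] = vuwvuwuwvwwvw$uwvvuvuvw
  rot[10] = uwvuwuwvwwvw$uwvvuvuvwv
  rot[11] = wvuwuwvwwvw$uwvvuvuvwvu
  rot[12] = vuwuwvwwvw$uwvvuvuvwvuw
  rot[13] = uwuwvwwvw$uwvvuvuvwvuwv
  rot[14] = wuwvwwvw$uwvvuvuvwvuwvu
  rot[15] = uwvwwvw$uwvvuvuvwvuwvuw
  rot[16] = wvwwvw$uwvvuvuvwvuwvuwu
  rot[17] = vwwvw$uwvvuvuvwvuwvuwuw
  rot[18] = wwvw$uwvvuvuvwvuwvuwuwv
  rot[19] = wvw$uwvvuvuvwvuwvuwuwvw
  rot[20] = vw$uwvvuvuvwvuwvuwuwvww
  rot[21] = w$uwvvuvuvwvuwvuwuwvwwv
  rot[22] = $uwvvuvuvwvuwvuwuwvwwvw
Sorted (with $ < everything):
  sorted[0] = $uwvvuvuvwvuwvuwuwvwwvw
  sorted[1] = uvuvwvuwvuwuwvwwvw$uwvv
  sorted[2] = uvwvuwvuwuwvwwvw$uwvvuv
  sorted[3] = uwuwvwwvw$uwvvuvuvwvuwv
  sorted[4] = uwvuwuwvwwvw$uwvvuvuvwv
  sorted[5] = uwvvuvuvwvuwvuwuwvwwvw$
  sorted[6] = uwvwwvw$uwvvuvuvwvuwvuw
  sorted[7] = vuvuvwvuwvuwuwvwwvw$uwv
  sorted[8] = vuvwvuwvuwuwvwwvw$uwvvu
  sorted[9] = vuwuwvwwvw$uwvvuvuvwvuw
  sorted[10] = vuwvuwuwvwwvw$uwvvuvuvw
  sorted[11] = vvuvuvwvuwvuwuwvwwvw$uw
  sorted[12] = vw$uwvvuvuvwvuwvuwuwvww
  sorted[13] = vwvuwvuwuwvwwvw$uwvvuvu
  sorted[14] = vwwvw$uwvvuvuvwvuwvuwuw
  sorted[15] = w$uwvvuvuvwvuwvuwuwvwwv
  sorted[16] = wuwvwwvw$uwvvuvuvwvuwvu
  sorted[17] = wvuwuwvwwvw$uwvvuvuvwvu
  sorted[18] = wvuwvuwuwvwwvw$uwvvuvuv
  sorted[19] = wvvuvuvwvuwvuwuwvwwvw$u
  sorted[20] = wvw$uwvvuvuvwvuwvuwuwvw
  sorted[21] = wvwwvw$uwvvuvuvwvuwvuwu
  sorted[22] = wwvw$uwvvuvuvwvuwvuwuwv
sorted[3] = uwuwvwwvw$uwvvuvuvwvuwv

Answer: uwuwvwwvw$uwvvuvuvwvuwv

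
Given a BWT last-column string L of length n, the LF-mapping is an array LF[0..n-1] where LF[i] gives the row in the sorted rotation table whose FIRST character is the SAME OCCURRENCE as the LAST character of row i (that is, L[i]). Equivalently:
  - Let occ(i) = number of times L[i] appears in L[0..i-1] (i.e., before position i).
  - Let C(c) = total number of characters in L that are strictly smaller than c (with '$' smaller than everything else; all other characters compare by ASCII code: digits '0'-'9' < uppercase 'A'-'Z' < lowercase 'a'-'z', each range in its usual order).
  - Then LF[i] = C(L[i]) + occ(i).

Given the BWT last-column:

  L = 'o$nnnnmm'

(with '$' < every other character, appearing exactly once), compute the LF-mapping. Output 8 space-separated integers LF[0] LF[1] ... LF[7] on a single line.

Char counts: '$':1, 'm':2, 'n':4, 'o':1
C (first-col start): C('$')=0, C('m')=1, C('n')=3, C('o')=7
L[0]='o': occ=0, LF[0]=C('o')+0=7+0=7
L[1]='$': occ=0, LF[1]=C('$')+0=0+0=0
L[2]='n': occ=0, LF[2]=C('n')+0=3+0=3
L[3]='n': occ=1, LF[3]=C('n')+1=3+1=4
L[4]='n': occ=2, LF[4]=C('n')+2=3+2=5
L[5]='n': occ=3, LF[5]=C('n')+3=3+3=6
L[6]='m': occ=0, LF[6]=C('m')+0=1+0=1
L[7]='m': occ=1, LF[7]=C('m')+1=1+1=2

Answer: 7 0 3 4 5 6 1 2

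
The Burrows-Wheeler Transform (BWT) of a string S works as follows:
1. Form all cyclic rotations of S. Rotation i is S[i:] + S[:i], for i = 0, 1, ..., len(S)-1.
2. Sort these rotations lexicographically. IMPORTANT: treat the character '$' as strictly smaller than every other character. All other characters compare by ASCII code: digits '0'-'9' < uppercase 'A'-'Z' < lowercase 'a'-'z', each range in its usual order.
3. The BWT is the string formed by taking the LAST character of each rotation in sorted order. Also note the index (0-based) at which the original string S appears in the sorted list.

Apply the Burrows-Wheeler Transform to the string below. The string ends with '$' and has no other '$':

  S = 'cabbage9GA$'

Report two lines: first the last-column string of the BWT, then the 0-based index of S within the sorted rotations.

All 11 rotations (rotation i = S[i:]+S[:i]):
  rot[0] = cabbage9GA$
  rot[1] = abbage9GA$c
  rot[2] = bbage9GA$ca
  rot[3] = bage9GA$cab
  rot[4] = age9GA$cabb
  rot[5] = ge9GA$cabba
  rot[6] = e9GA$cabbag
  rot[7] = 9GA$cabbage
  rot[8] = GA$cabbage9
  rot[9] = A$cabbage9G
  rot[10] = $cabbage9GA
Sorted (with $ < everything):
  sorted[0] = $cabbage9GA  (last char: 'A')
  sorted[1] = 9GA$cabbage  (last char: 'e')
  sorted[2] = A$cabbage9G  (last char: 'G')
  sorted[3] = GA$cabbage9  (last char: '9')
  sorted[4] = abbage9GA$c  (last char: 'c')
  sorted[5] = age9GA$cabb  (last char: 'b')
  sorted[6] = bage9GA$cab  (last char: 'b')
  sorted[7] = bbage9GA$ca  (last char: 'a')
  sorted[8] = cabbage9GA$  (last char: '$')
  sorted[9] = e9GA$cabbag  (last char: 'g')
  sorted[10] = ge9GA$cabba  (last char: 'a')
Last column: AeG9cbba$ga
Original string S is at sorted index 8

Answer: AeG9cbba$ga
8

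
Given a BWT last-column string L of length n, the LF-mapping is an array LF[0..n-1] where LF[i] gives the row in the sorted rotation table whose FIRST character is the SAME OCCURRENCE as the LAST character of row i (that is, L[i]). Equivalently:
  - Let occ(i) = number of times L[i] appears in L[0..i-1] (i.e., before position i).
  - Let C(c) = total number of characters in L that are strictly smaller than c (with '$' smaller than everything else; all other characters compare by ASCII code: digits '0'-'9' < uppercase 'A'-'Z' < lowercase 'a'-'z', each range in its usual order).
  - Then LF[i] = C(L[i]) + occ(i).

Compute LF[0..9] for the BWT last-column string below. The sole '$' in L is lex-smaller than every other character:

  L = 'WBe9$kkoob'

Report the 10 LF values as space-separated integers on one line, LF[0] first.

Answer: 3 2 5 1 0 6 7 8 9 4

Derivation:
Char counts: '$':1, '9':1, 'B':1, 'W':1, 'b':1, 'e':1, 'k':2, 'o':2
C (first-col start): C('$')=0, C('9')=1, C('B')=2, C('W')=3, C('b')=4, C('e')=5, C('k')=6, C('o')=8
L[0]='W': occ=0, LF[0]=C('W')+0=3+0=3
L[1]='B': occ=0, LF[1]=C('B')+0=2+0=2
L[2]='e': occ=0, LF[2]=C('e')+0=5+0=5
L[3]='9': occ=0, LF[3]=C('9')+0=1+0=1
L[4]='$': occ=0, LF[4]=C('$')+0=0+0=0
L[5]='k': occ=0, LF[5]=C('k')+0=6+0=6
L[6]='k': occ=1, LF[6]=C('k')+1=6+1=7
L[7]='o': occ=0, LF[7]=C('o')+0=8+0=8
L[8]='o': occ=1, LF[8]=C('o')+1=8+1=9
L[9]='b': occ=0, LF[9]=C('b')+0=4+0=4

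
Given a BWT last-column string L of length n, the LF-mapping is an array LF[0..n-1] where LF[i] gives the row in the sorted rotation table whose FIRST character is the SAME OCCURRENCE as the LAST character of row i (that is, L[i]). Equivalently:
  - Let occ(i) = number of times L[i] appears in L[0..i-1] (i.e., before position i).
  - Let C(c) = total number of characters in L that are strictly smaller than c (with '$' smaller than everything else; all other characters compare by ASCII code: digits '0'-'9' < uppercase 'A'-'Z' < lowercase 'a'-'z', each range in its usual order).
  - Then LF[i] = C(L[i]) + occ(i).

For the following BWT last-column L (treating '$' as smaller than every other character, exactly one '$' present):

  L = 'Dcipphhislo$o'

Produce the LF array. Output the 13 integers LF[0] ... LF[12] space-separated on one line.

Answer: 1 2 5 10 11 3 4 6 12 7 8 0 9

Derivation:
Char counts: '$':1, 'D':1, 'c':1, 'h':2, 'i':2, 'l':1, 'o':2, 'p':2, 's':1
C (first-col start): C('$')=0, C('D')=1, C('c')=2, C('h')=3, C('i')=5, C('l')=7, C('o')=8, C('p')=10, C('s')=12
L[0]='D': occ=0, LF[0]=C('D')+0=1+0=1
L[1]='c': occ=0, LF[1]=C('c')+0=2+0=2
L[2]='i': occ=0, LF[2]=C('i')+0=5+0=5
L[3]='p': occ=0, LF[3]=C('p')+0=10+0=10
L[4]='p': occ=1, LF[4]=C('p')+1=10+1=11
L[5]='h': occ=0, LF[5]=C('h')+0=3+0=3
L[6]='h': occ=1, LF[6]=C('h')+1=3+1=4
L[7]='i': occ=1, LF[7]=C('i')+1=5+1=6
L[8]='s': occ=0, LF[8]=C('s')+0=12+0=12
L[9]='l': occ=0, LF[9]=C('l')+0=7+0=7
L[10]='o': occ=0, LF[10]=C('o')+0=8+0=8
L[11]='$': occ=0, LF[11]=C('$')+0=0+0=0
L[12]='o': occ=1, LF[12]=C('o')+1=8+1=9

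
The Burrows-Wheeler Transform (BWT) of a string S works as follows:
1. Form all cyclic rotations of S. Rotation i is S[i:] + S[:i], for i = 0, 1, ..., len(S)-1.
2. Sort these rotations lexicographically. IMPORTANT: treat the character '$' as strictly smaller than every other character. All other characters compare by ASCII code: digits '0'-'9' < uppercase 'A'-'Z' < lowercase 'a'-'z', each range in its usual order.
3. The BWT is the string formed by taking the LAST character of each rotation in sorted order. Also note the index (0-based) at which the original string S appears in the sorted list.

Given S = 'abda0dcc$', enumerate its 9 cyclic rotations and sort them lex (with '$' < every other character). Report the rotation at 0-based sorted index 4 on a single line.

All 9 rotations (rotation i = S[i:]+S[:i]):
  rot[0] = abda0dcc$
  rot[1] = bda0dcc$a
  rot[2] = da0dcc$ab
  rot[3] = a0dcc$abd
  rot[4] = 0dcc$abda
  rot[5] = dcc$abda0
  rot[6] = cc$abda0d
  rot[7] = c$abda0dc
  rot[8] = $abda0dcc
Sorted (with $ < everything):
  sorted[0] = $abda0dcc
  sorted[1] = 0dcc$abda
  sorted[2] = a0dcc$abd
  sorted[3] = abda0dcc$
  sorted[4] = bda0dcc$a
  sorted[5] = c$abda0dc
  sorted[6] = cc$abda0d
  sorted[7] = da0dcc$ab
  sorted[8] = dcc$abda0
sorted[4] = bda0dcc$a

Answer: bda0dcc$a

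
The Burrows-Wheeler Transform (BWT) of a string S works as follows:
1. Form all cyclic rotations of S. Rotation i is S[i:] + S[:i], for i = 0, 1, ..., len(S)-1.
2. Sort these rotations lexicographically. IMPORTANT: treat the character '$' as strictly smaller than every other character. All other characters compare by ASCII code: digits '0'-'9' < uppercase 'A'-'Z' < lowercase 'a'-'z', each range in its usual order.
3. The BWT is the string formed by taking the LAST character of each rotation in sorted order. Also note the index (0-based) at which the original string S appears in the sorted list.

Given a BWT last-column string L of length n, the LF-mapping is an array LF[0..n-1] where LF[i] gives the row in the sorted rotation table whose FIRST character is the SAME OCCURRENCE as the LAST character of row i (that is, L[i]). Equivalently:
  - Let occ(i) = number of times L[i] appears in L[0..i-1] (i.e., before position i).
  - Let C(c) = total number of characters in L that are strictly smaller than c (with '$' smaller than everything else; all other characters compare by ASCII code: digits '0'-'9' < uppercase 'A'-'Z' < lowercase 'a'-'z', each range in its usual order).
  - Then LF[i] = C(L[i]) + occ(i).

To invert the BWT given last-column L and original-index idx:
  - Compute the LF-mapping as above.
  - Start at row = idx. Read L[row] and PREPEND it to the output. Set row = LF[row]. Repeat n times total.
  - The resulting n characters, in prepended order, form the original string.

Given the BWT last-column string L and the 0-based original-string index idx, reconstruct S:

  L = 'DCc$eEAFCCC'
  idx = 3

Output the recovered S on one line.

Answer: CFECeCcCAD$

Derivation:
LF mapping: 6 2 9 0 10 7 1 8 3 4 5
Walk LF starting at row 3, prepending L[row]:
  step 1: row=3, L[3]='$', prepend. Next row=LF[3]=0
  step 2: row=0, L[0]='D', prepend. Next row=LF[0]=6
  step 3: row=6, L[6]='A', prepend. Next row=LF[6]=1
  step 4: row=1, L[1]='C', prepend. Next row=LF[1]=2
  step 5: row=2, L[2]='c', prepend. Next row=LF[2]=9
  step 6: row=9, L[9]='C', prepend. Next row=LF[9]=4
  step 7: row=4, L[4]='e', prepend. Next row=LF[4]=10
  step 8: row=10, L[10]='C', prepend. Next row=LF[10]=5
  step 9: row=5, L[5]='E', prepend. Next row=LF[5]=7
  step 10: row=7, L[7]='F', prepend. Next row=LF[7]=8
  step 11: row=8, L[8]='C', prepend. Next row=LF[8]=3
Reversed output: CFECeCcCAD$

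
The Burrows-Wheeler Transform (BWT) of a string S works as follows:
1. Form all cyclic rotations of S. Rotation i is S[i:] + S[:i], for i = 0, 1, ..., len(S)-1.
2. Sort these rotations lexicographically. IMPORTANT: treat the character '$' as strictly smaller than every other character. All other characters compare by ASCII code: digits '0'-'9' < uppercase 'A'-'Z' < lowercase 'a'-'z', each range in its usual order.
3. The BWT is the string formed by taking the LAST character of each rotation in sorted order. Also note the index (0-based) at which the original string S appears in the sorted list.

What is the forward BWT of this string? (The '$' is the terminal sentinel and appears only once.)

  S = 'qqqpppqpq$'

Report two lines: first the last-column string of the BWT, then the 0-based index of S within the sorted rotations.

All 10 rotations (rotation i = S[i:]+S[:i]):
  rot[0] = qqqpppqpq$
  rot[1] = qqpppqpq$q
  rot[2] = qpppqpq$qq
  rot[3] = pppqpq$qqq
  rot[4] = ppqpq$qqqp
  rot[5] = pqpq$qqqpp
  rot[6] = qpq$qqqppp
  rot[7] = pq$qqqpppq
  rot[8] = q$qqqpppqp
  rot[9] = $qqqpppqpq
Sorted (with $ < everything):
  sorted[0] = $qqqpppqpq  (last char: 'q')
  sorted[1] = pppqpq$qqq  (last char: 'q')
  sorted[2] = ppqpq$qqqp  (last char: 'p')
  sorted[3] = pq$qqqpppq  (last char: 'q')
  sorted[4] = pqpq$qqqpp  (last char: 'p')
  sorted[5] = q$qqqpppqp  (last char: 'p')
  sorted[6] = qpppqpq$qq  (last char: 'q')
  sorted[7] = qpq$qqqppp  (last char: 'p')
  sorted[8] = qqpppqpq$q  (last char: 'q')
  sorted[9] = qqqpppqpq$  (last char: '$')
Last column: qqpqppqpq$
Original string S is at sorted index 9

Answer: qqpqppqpq$
9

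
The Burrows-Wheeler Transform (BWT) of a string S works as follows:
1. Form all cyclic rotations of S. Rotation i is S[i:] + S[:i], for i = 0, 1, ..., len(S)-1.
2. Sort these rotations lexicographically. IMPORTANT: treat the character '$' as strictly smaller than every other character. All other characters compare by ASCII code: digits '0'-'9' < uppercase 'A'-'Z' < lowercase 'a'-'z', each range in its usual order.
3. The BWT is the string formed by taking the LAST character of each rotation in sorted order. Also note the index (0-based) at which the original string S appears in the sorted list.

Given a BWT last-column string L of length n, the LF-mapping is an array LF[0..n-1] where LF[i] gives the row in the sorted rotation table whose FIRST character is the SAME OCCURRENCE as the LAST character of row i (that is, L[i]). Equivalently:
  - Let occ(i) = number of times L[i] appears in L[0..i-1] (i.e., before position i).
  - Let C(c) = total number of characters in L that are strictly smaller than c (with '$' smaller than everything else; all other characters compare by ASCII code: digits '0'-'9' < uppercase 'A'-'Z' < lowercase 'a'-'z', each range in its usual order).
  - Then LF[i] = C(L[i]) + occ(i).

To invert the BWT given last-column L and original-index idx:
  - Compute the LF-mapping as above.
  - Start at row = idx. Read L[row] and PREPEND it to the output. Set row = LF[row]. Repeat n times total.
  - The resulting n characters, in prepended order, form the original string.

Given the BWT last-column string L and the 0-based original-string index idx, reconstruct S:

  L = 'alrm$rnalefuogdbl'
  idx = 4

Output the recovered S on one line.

LF mapping: 1 8 14 11 0 15 12 2 9 5 6 16 13 7 4 3 10
Walk LF starting at row 4, prepending L[row]:
  step 1: row=4, L[4]='$', prepend. Next row=LF[4]=0
  step 2: row=0, L[0]='a', prepend. Next row=LF[0]=1
  step 3: row=1, L[1]='l', prepend. Next row=LF[1]=8
  step 4: row=8, L[8]='l', prepend. Next row=LF[8]=9
  step 5: row=9, L[9]='e', prepend. Next row=LF[9]=5
  step 6: row=5, L[5]='r', prepend. Next row=LF[5]=15
  step 7: row=15, L[15]='b', prepend. Next row=LF[15]=3
  step 8: row=3, L[3]='m', prepend. Next row=LF[3]=11
  step 9: row=11, L[11]='u', prepend. Next row=LF[11]=16
  step 10: row=16, L[16]='l', prepend. Next row=LF[16]=10
  step 11: row=10, L[10]='f', prepend. Next row=LF[10]=6
  step 12: row=6, L[6]='n', prepend. Next row=LF[6]=12
  step 13: row=12, L[12]='o', prepend. Next row=LF[12]=13
  step 14: row=13, L[13]='g', prepend. Next row=LF[13]=7
  step 15: row=7, L[7]='a', prepend. Next row=LF[7]=2
  step 16: row=2, L[2]='r', prepend. Next row=LF[2]=14
  step 17: row=14, L[14]='d', prepend. Next row=LF[14]=4
Reversed output: dragonflumbrella$

Answer: dragonflumbrella$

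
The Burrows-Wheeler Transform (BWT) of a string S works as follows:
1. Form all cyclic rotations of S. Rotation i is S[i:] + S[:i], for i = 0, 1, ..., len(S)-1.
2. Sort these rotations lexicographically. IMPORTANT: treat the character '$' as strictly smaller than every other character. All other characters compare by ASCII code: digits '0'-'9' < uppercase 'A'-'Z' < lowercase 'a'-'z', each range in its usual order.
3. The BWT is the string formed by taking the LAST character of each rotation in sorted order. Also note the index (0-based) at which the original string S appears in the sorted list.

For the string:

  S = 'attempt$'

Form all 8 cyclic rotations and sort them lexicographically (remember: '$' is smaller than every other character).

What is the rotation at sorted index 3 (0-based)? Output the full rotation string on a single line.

Answer: mpt$atte

Derivation:
All 8 rotations (rotation i = S[i:]+S[:i]):
  rot[0] = attempt$
  rot[1] = ttempt$a
  rot[2] = tempt$at
  rot[3] = empt$att
  rot[4] = mpt$atte
  rot[5] = pt$attem
  rot[6] = t$attemp
  rot[7] = $attempt
Sorted (with $ < everything):
  sorted[0] = $attempt
  sorted[1] = attempt$
  sorted[2] = empt$att
  sorted[3] = mpt$atte
  sorted[4] = pt$attem
  sorted[5] = t$attemp
  sorted[6] = tempt$at
  sorted[7] = ttempt$a
sorted[3] = mpt$atte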